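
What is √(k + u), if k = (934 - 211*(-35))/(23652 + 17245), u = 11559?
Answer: √19333514537574/40897 ≈ 107.51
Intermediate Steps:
k = 8319/40897 (k = (934 + 7385)/40897 = 8319*(1/40897) = 8319/40897 ≈ 0.20341)
√(k + u) = √(8319/40897 + 11559) = √(472736742/40897) = √19333514537574/40897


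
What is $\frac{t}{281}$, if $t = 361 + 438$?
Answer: $\frac{799}{281} \approx 2.8434$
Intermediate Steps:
$t = 799$
$\frac{t}{281} = \frac{799}{281}$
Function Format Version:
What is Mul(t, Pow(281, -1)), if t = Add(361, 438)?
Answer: Rational(799, 281) ≈ 2.8434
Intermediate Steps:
t = 799
Mul(t, Pow(281, -1)) = Mul(799, Pow(281, -1)) = Mul(799, Rational(1, 281)) = Rational(799, 281)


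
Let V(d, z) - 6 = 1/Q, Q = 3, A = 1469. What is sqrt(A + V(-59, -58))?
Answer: sqrt(13278)/3 ≈ 38.410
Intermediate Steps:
V(d, z) = 19/3 (V(d, z) = 6 + 1/3 = 19/3)
sqrt(A + V(-59, -58)) = sqrt(1469 + 19/3) = sqrt(4426/3) = sqrt(13278)/3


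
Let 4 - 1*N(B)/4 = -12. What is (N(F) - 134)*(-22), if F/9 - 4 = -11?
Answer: 1540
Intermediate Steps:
F = -63 (F = 36 + 9*(-11) = 36 - 99 = -63)
N(B) = 64 (N(B) = 16 - 4*(-12) = 16 + 48 = 64)
(N(F) - 134)*(-22) = (64 - 134)*(-22) = -70*(-22) = 1540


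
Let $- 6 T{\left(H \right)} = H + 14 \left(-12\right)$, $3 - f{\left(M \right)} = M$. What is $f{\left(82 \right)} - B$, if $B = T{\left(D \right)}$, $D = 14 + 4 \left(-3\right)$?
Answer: $- \frac{320}{3} \approx -106.67$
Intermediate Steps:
$f{\left(M \right)} = 3 - M$
$D = 2$ ($D = 14 - 12 = 2$)
$T{\left(H \right)} = 28 - \frac{H}{6}$ ($T{\left(H \right)} = - \frac{H + 14 \left(-12\right)}{6} = - \frac{H - 168}{6} = - \frac{-168 + H}{6} = 28 - \frac{H}{6}$)
$B = \frac{83}{3}$ ($B = 28 - \frac{1}{3} = \frac{83}{3} \approx 27.667$)
$f{\left(82 \right)} - B = \left(3 - 82\right) - \frac{83}{3} = -79 - \frac{83}{3} = - \frac{320}{3}$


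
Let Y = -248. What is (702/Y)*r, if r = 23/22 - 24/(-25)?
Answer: -387153/68200 ≈ -5.6767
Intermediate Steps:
r = 1103/550 (r = 23*(1/22) - 24*(-1/25) = 23/22 + 24/25 = 1103/550 ≈ 2.0055)
(702/Y)*r = (702/(-248))*(1103/550) = (702*(-1/248))*(1103/550) = -351/124*1103/550 = -387153/68200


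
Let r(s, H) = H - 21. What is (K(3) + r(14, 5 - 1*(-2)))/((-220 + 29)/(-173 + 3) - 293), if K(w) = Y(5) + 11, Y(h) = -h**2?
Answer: 4760/49619 ≈ 0.095931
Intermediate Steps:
r(s, H) = -21 + H
K(w) = -14 (K(w) = -1*5**2 + 11 = -1*25 + 11 = -25 + 11 = -14)
(K(3) + r(14, 5 - 1*(-2)))/((-220 + 29)/(-173 + 3) - 293) = (-14 + (-21 + (5 - 1*(-2))))/((-220 + 29)/(-173 + 3) - 293) = (-14 + (-21 + (5 + 2)))/(-191/(-170) - 293) = (-14 + (-21 + 7))/(-191*(-1/170) - 293) = (-14 - 14)/(191/170 - 293) = -28/(-49619/170) = -28*(-170/49619) = 4760/49619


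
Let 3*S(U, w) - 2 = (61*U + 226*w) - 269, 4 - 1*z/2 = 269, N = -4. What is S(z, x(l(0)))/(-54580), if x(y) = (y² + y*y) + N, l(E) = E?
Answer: 11167/54580 ≈ 0.20460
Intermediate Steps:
x(y) = -4 + 2*y² (x(y) = (y² + y*y) - 4 = (y² + y²) - 4 = 2*y² - 4 = -4 + 2*y²)
z = -530 (z = 8 - 2*269 = 8 - 538 = -530)
S(U, w) = -89 + 61*U/3 + 226*w/3 (S(U, w) = ⅔ + ((61*U + 226*w) - 269)/3 = ⅔ + (-269 + 61*U + 226*w)/3 = ⅔ + (-269/3 + 61*U/3 + 226*w/3) = -89 + 61*U/3 + 226*w/3)
S(z, x(l(0)))/(-54580) = (-89 + (61/3)*(-530) + 226*(-4 + 2*0²)/3)/(-54580) = (-89 - 32330/3 + 226*(-4 + 2*0)/3)*(-1/54580) = (-89 - 32330/3 + 226*(-4 + 0)/3)*(-1/54580) = (-89 - 32330/3 + (226/3)*(-4))*(-1/54580) = (-89 - 32330/3 - 904/3)*(-1/54580) = -11167*(-1/54580) = 11167/54580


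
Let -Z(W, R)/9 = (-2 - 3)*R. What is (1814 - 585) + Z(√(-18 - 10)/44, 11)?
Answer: 1724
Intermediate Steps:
Z(W, R) = 45*R (Z(W, R) = -9*(-2 - 3)*R = -(-45)*R = 45*R)
(1814 - 585) + Z(√(-18 - 10)/44, 11) = (1814 - 585) + 45*11 = 1229 + 495 = 1724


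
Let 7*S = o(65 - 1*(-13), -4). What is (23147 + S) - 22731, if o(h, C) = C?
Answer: 2908/7 ≈ 415.43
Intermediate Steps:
S = -4/7 (S = (1/7)*(-4) = -4/7 ≈ -0.57143)
(23147 + S) - 22731 = (23147 - 4/7) - 22731 = 162025/7 - 22731 = 2908/7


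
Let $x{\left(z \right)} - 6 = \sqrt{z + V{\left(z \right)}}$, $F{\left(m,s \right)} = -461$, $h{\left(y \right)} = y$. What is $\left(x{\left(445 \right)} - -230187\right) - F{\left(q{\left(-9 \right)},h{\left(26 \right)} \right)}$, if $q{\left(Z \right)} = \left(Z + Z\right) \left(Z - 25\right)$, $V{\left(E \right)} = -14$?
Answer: $230654 + \sqrt{431} \approx 2.3067 \cdot 10^{5}$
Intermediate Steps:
$q{\left(Z \right)} = 2 Z \left(-25 + Z\right)$
$x{\left(z \right)} = 6 + \sqrt{-14 + z}$ ($x{\left(z \right)} = 6 + \sqrt{z - 14} = 6 + \sqrt{-14 + z}$)
$\left(x{\left(445 \right)} - -230187\right) - F{\left(q{\left(-9 \right)},h{\left(26 \right)} \right)} = \left(\left(6 + \sqrt{-14 + 445}\right) - -230187\right) - -461 = \left(\left(6 + \sqrt{431}\right) + 230187\right) + 461 = \left(230193 + \sqrt{431}\right) + 461 = 230654 + \sqrt{431}$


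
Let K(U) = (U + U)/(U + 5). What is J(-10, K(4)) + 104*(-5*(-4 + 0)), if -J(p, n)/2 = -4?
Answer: 2088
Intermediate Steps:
K(U) = 2*U/(5 + U) (K(U) = (2*U)/(5 + U) = 2*U/(5 + U))
J(p, n) = 8 (J(p, n) = -2*(-4) = 8)
J(-10, K(4)) + 104*(-5*(-4 + 0)) = 8 + 104*(-5*(-4 + 0)) = 8 + 104*(-5*(-4)) = 8 + 104*20 = 8 + 2080 = 2088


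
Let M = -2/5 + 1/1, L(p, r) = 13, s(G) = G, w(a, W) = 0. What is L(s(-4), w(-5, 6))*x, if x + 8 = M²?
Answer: -2483/25 ≈ -99.320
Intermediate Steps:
M = ⅗ (M = -2*⅕ + 1*1 = -⅖ + 1 = ⅗ ≈ 0.60000)
x = -191/25 (x = -8 + (⅗)² = -8 + 9/25 = -191/25 ≈ -7.6400)
L(s(-4), w(-5, 6))*x = 13*(-191/25) = -2483/25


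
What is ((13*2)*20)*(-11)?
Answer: -5720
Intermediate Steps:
((13*2)*20)*(-11) = (26*20)*(-11) = 520*(-11) = -5720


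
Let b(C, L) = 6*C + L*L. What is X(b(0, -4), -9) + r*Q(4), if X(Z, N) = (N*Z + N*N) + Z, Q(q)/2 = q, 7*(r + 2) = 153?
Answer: 783/7 ≈ 111.86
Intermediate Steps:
r = 139/7 (r = -2 + (⅐)*153 = -2 + 153/7 = 139/7 ≈ 19.857)
Q(q) = 2*q
b(C, L) = L² + 6*C (b(C, L) = 6*C + L² = L² + 6*C)
X(Z, N) = Z + N² + N*Z (X(Z, N) = (N*Z + N²) + Z = (N² + N*Z) + Z = Z + N² + N*Z)
X(b(0, -4), -9) + r*Q(4) = (((-4)² + 6*0) + (-9)² - 9*((-4)² + 6*0)) + 139*(2*4)/7 = ((16 + 0) + 81 - 9*(16 + 0)) + (139/7)*8 = (16 + 81 - 9*16) + 1112/7 = (16 + 81 - 144) + 1112/7 = -47 + 1112/7 = 783/7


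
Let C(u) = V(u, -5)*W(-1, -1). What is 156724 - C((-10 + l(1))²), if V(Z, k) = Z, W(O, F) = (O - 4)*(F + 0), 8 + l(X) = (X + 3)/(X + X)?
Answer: 155444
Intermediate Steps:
l(X) = -8 + (3 + X)/(2*X) (l(X) = -8 + (X + 3)/(X + X) = -8 + (3 + X)/((2*X)) = -8 + (3 + X)*(1/(2*X)) = -8 + (3 + X)/(2*X))
W(O, F) = F*(-4 + O) (W(O, F) = (-4 + O)*F = F*(-4 + O))
C(u) = 5*u (C(u) = u*(-(-4 - 1)) = u*(-1*(-5)) = u*5 = 5*u)
156724 - C((-10 + l(1))²) = 156724 - 5*(-10 + (3/2)*(1 - 5*1)/1)² = 156724 - 5*(-10 + (3/2)*1*(1 - 5))² = 156724 - 5*(-10 + (3/2)*1*(-4))² = 156724 - 5*(-10 - 6)² = 156724 - 5*(-16)² = 156724 - 5*256 = 156724 - 1*1280 = 156724 - 1280 = 155444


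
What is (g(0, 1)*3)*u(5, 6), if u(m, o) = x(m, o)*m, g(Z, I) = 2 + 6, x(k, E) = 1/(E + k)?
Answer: 120/11 ≈ 10.909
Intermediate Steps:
g(Z, I) = 8
u(m, o) = m/(m + o) (u(m, o) = m/(o + m) = m/(m + o))
(g(0, 1)*3)*u(5, 6) = (8*3)*(5/(5 + 6)) = 24*(5/11) = 120/11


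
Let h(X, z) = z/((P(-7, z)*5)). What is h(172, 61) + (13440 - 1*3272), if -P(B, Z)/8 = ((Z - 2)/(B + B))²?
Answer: 353945091/34810 ≈ 10168.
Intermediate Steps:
P(B, Z) = -2*(-2 + Z)²/B² (P(B, Z) = -8*(Z - 2)²/(B + B)² = -8*(-2 + Z)²/(4*B²) = -2*(-2 + Z)²/B²)
h(X, z) = -49*z/(10*(-2 + z)²) (h(X, z) = z/((-2*(-2 + z)²/(-7)²*5)) = z/((-2*1/49*(-2 + z)²*5)) = z/((-2*(-2 + z)²/49*5)) = z/((-10*(-2 + z)²/49)) = z*(-49/(10*(-2 + z)²)) = -49*z/(10*(-2 + z)²))
h(172, 61) + (13440 - 1*3272) = -49/10*61/(-2 + 61)² + (13440 - 1*3272) = -49/10*61/59² + (13440 - 3272) = -49/10*61*1/3481 + 10168 = -2989/34810 + 10168 = 353945091/34810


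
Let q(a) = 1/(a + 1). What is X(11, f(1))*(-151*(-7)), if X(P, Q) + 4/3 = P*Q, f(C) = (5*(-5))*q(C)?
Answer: -880481/6 ≈ -1.4675e+5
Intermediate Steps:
q(a) = 1/(1 + a)
f(C) = -25/(1 + C) (f(C) = (5*(-5))/(1 + C) = -25/(1 + C))
X(P, Q) = -4/3 + P*Q
X(11, f(1))*(-151*(-7)) = (-4/3 + 11*(-25/(1 + 1)))*(-151*(-7)) = (-4/3 + 11*(-25/2))*1057 = (-4/3 - 275/2)*1057 = -833/6*1057 = -880481/6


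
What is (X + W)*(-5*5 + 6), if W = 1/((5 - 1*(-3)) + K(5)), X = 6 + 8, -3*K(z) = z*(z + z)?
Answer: -6859/26 ≈ -263.81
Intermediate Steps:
K(z) = -2*z²/3 (K(z) = -z*(z + z)/3 = -z*2*z/3 = -2*z²/3)
X = 14
W = -3/26 (W = 1/((5 - 1*(-3)) - ⅔*5²) = 1/((5 + 3) - ⅔*25) = 1/(8 - 50/3) = 1/(-26/3) = -3/26 ≈ -0.11538)
(X + W)*(-5*5 + 6) = (14 - 3/26)*(-5*5 + 6) = 361*(-25 + 6)/26 = (361/26)*(-19) = -6859/26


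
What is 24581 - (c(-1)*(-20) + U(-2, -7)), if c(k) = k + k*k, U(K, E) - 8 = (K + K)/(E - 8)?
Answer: 368591/15 ≈ 24573.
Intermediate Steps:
U(K, E) = 8 + 2*K/(-8 + E) (U(K, E) = 8 + (K + K)/(E - 8) = 8 + (2*K)/(-8 + E) = 8 + 2*K/(-8 + E))
c(k) = k + k²
24581 - (c(-1)*(-20) + U(-2, -7)) = 24581 - (-(1 - 1)*(-20) + 2*(-32 - 2 + 4*(-7))/(-8 - 7)) = 24581 - (-1*0*(-20) + 2*(-32 - 2 - 28)/(-15)) = 24581 - (0*(-20) + 2*(-1/15)*(-62)) = 24581 - (0 + 124/15) = 24581 - 1*124/15 = 24581 - 124/15 = 368591/15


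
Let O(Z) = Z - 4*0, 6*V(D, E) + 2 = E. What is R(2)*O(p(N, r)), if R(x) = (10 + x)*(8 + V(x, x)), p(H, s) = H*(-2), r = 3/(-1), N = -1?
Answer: 192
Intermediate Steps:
V(D, E) = -1/3 + E/6
r = -3 (r = 3*(-1) = -3)
p(H, s) = -2*H
O(Z) = Z (O(Z) = Z + 0 = Z)
R(x) = (10 + x)*(23/3 + x/6) (R(x) = (10 + x)*(8 + (-1/3 + x/6)) = (10 + x)*(23/3 + x/6))
R(2)*O(p(N, r)) = (230/3 + (1/6)*2**2 + (28/3)*2)*(-2*(-1)) = (230/3 + (1/6)*4 + 56/3)*2 = (230/3 + 2/3 + 56/3)*2 = 96*2 = 192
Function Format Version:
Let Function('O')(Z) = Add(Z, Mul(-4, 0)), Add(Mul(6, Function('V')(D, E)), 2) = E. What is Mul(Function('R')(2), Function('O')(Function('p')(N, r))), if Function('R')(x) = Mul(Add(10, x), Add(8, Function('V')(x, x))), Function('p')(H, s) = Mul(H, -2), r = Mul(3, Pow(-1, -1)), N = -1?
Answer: 192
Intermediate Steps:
Function('V')(D, E) = Add(Rational(-1, 3), Mul(Rational(1, 6), E))
r = -3 (r = Mul(3, -1) = -3)
Function('p')(H, s) = Mul(-2, H)
Function('O')(Z) = Z (Function('O')(Z) = Add(Z, 0) = Z)
Function('R')(x) = Mul(Add(10, x), Add(Rational(23, 3), Mul(Rational(1, 6), x))) (Function('R')(x) = Mul(Add(10, x), Add(8, Add(Rational(-1, 3), Mul(Rational(1, 6), x)))) = Mul(Add(10, x), Add(Rational(23, 3), Mul(Rational(1, 6), x))))
Mul(Function('R')(2), Function('O')(Function('p')(N, r))) = Mul(Add(Rational(230, 3), Mul(Rational(1, 6), Pow(2, 2)), Mul(Rational(28, 3), 2)), Mul(-2, -1)) = Mul(Add(Rational(230, 3), Mul(Rational(1, 6), 4), Rational(56, 3)), 2) = Mul(Add(Rational(230, 3), Rational(2, 3), Rational(56, 3)), 2) = Mul(96, 2) = 192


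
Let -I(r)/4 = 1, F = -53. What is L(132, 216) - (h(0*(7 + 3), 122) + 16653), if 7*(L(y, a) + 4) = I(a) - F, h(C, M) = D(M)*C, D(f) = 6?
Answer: -16650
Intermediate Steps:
I(r) = -4 (I(r) = -4*1 = -4)
h(C, M) = 6*C
L(y, a) = 3 (L(y, a) = -4 + (-4 - 1*(-53))/7 = -4 + (-4 + 53)/7 = -4 + (⅐)*49 = -4 + 7 = 3)
L(132, 216) - (h(0*(7 + 3), 122) + 16653) = 3 - (6*(0*(7 + 3)) + 16653) = 3 - (6*(0*10) + 16653) = 3 - (6*0 + 16653) = 3 - (0 + 16653) = 3 - 1*16653 = 3 - 16653 = -16650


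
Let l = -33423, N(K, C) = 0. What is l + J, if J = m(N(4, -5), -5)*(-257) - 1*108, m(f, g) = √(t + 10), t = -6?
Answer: -34045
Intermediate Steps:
m(f, g) = 2 (m(f, g) = √(-6 + 10) = √4 = 2)
J = -622 (J = 2*(-257) - 1*108 = -514 - 108 = -622)
l + J = -33423 - 622 = -34045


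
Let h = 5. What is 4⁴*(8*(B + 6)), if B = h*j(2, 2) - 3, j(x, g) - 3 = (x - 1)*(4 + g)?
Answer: 98304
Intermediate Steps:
j(x, g) = 3 + (-1 + x)*(4 + g) (j(x, g) = 3 + (x - 1)*(4 + g) = 3 + (-1 + x)*(4 + g))
B = 42 (B = 5*(-1 - 1*2 + 4*2 + 2*2) - 3 = 5*(-1 - 2 + 8 + 4) - 3 = 5*9 - 3 = 45 - 3 = 42)
4⁴*(8*(B + 6)) = 4⁴*(8*(42 + 6)) = 256*(8*48) = 256*384 = 98304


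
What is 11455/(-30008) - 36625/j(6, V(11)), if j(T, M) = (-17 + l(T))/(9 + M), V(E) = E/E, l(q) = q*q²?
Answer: -10992709545/5971592 ≈ -1840.8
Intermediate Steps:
l(q) = q³
V(E) = 1
j(T, M) = (-17 + T³)/(9 + M)
11455/(-30008) - 36625/j(6, V(11)) = 11455/(-30008) - 36625*(9 + 1)/(-17 + 6³) = 11455*(-1/30008) - 36625*10/(-17 + 216) = -11455/30008 - 36625/((⅒)*199) = -11455/30008 - 36625/199/10 = -11455/30008 - 36625*10/199 = -11455/30008 - 366250/199 = -10992709545/5971592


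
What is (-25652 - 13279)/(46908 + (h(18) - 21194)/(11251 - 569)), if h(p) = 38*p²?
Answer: -207930471/250531187 ≈ -0.82996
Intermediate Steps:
(-25652 - 13279)/(46908 + (h(18) - 21194)/(11251 - 569)) = (-25652 - 13279)/(46908 + (38*18² - 21194)/(11251 - 569)) = -38931/(46908 + (38*324 - 21194)/10682) = -38931/(46908 + (12312 - 21194)*(1/10682)) = -38931/(46908 - 8882*1/10682) = -38931/(46908 - 4441/5341) = -38931/250531187/5341 = -38931*5341/250531187 = -207930471/250531187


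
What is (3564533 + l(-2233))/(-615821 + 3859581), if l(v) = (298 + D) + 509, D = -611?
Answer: 3564729/3243760 ≈ 1.0989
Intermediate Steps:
l(v) = 196 (l(v) = (298 - 611) + 509 = -313 + 509 = 196)
(3564533 + l(-2233))/(-615821 + 3859581) = (3564533 + 196)/(-615821 + 3859581) = 3564729/3243760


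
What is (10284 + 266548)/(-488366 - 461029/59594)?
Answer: -16497526208/29104144433 ≈ -0.56684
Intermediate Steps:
(10284 + 266548)/(-488366 - 461029/59594) = 276832/(-488366 - 461029*1/59594) = 276832/(-488366 - 461029/59594) = 276832/(-29104144433/59594) = 276832*(-59594/29104144433) = -16497526208/29104144433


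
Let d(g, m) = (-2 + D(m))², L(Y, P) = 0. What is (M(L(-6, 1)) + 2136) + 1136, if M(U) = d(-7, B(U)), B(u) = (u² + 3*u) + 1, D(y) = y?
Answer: 3273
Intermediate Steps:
B(u) = 1 + u² + 3*u
d(g, m) = (-2 + m)²
M(U) = (-1 + U² + 3*U)² (M(U) = (-2 + (1 + U² + 3*U))² = (-1 + U² + 3*U)²)
(M(L(-6, 1)) + 2136) + 1136 = ((-1 + 0² + 3*0)² + 2136) + 1136 = ((-1 + 0 + 0)² + 2136) + 1136 = ((-1)² + 2136) + 1136 = (1 + 2136) + 1136 = 2137 + 1136 = 3273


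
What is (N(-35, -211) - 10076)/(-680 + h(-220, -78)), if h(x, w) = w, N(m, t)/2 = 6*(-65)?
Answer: 5428/379 ≈ 14.322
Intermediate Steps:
N(m, t) = -780 (N(m, t) = 2*(6*(-65)) = 2*(-390) = -780)
(N(-35, -211) - 10076)/(-680 + h(-220, -78)) = (-780 - 10076)/(-680 - 78) = -10856/(-758) = -10856*(-1/758) = 5428/379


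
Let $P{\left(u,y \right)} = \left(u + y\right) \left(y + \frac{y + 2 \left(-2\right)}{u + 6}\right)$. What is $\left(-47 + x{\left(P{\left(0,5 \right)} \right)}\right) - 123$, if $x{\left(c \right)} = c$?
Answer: $- \frac{865}{6} \approx -144.17$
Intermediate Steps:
$P{\left(u,y \right)} = \left(u + y\right) \left(y + \frac{-4 + y}{6 + u}\right)$ ($P{\left(u,y \right)} = \left(u + y\right) \left(y + \frac{y - 4}{6 + u}\right) = \left(u + y\right) \left(y + \frac{-4 + y}{6 + u}\right)$)
$\left(-47 + x{\left(P{\left(0,5 \right)} \right)}\right) - 123 = \left(-47 + \frac{\left(-4\right) 0 - 20 + 7 \cdot 5^{2} + 0 \cdot 5^{2} + 5 \cdot 0^{2} + 7 \cdot 0 \cdot 5}{6 + 0}\right) - 123 = \left(-47 + \frac{0 - 20 + 7 \cdot 25 + 0 \cdot 25 + 5 \cdot 0 + 0}{6}\right) - 123 = \left(-47 + \frac{0 - 20 + 175 + 0 + 0 + 0}{6}\right) - 123 = \left(-47 + \frac{1}{6} \cdot 155\right) - 123 = \left(-47 + \frac{155}{6}\right) - 123 = - \frac{127}{6} - 123 = - \frac{865}{6}$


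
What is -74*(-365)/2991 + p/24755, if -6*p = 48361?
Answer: 429683061/49361470 ≈ 8.7048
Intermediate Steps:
p = -48361/6 (p = -1/6*48361 = -48361/6 ≈ -8060.2)
-74*(-365)/2991 + p/24755 = -74*(-365)/2991 - 48361/6/24755 = 27010*(1/2991) - 48361/6*1/24755 = 27010/2991 - 48361/148530 = 429683061/49361470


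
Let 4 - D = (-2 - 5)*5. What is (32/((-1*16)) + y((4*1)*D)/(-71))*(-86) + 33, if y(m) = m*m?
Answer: 2107451/71 ≈ 29682.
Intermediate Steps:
D = 39 (D = 4 - (-2 - 5)*5 = 4 - (-7)*5 = 4 - 1*(-35) = 4 + 35 = 39)
y(m) = m**2
(32/((-1*16)) + y((4*1)*D)/(-71))*(-86) + 33 = (32/((-1*16)) + ((4*1)*39)**2/(-71))*(-86) + 33 = (32/(-16) + (4*39)**2*(-1/71))*(-86) + 33 = (32*(-1/16) + 156**2*(-1/71))*(-86) + 33 = (-2 + 24336*(-1/71))*(-86) + 33 = (-2 - 24336/71)*(-86) + 33 = -24478/71*(-86) + 33 = 2105108/71 + 33 = 2107451/71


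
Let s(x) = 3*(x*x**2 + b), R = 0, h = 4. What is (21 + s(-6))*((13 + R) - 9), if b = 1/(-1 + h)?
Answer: -2504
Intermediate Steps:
b = 1/3 (b = 1/(-1 + 4) = 1/3 ≈ 0.33333)
s(x) = 1 + 3*x**3 (s(x) = 3*(x*x**2 + 1/3) = 3*(x**3 + 1/3) = 3*(1/3 + x**3) = 1 + 3*x**3)
(21 + s(-6))*((13 + R) - 9) = (21 + (1 + 3*(-6)**3))*((13 + 0) - 9) = (21 + (1 + 3*(-216)))*(13 - 9) = (21 + (1 - 648))*4 = (21 - 647)*4 = -626*4 = -2504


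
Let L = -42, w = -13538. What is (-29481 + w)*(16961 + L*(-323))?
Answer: -1313241013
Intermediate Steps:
(-29481 + w)*(16961 + L*(-323)) = (-29481 - 13538)*(16961 - 42*(-323)) = -43019*(16961 + 13566) = -43019*30527 = -1313241013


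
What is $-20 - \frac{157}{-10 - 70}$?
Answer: $- \frac{1443}{80} \approx -18.038$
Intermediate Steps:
$-20 - \frac{157}{-10 - 70} = -20 - \frac{157}{-80} = -20 - - \frac{157}{80} = -20 + \frac{157}{80} = - \frac{1443}{80}$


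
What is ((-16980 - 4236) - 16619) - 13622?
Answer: -51457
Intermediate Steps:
((-16980 - 4236) - 16619) - 13622 = (-21216 - 16619) - 13622 = -37835 - 13622 = -51457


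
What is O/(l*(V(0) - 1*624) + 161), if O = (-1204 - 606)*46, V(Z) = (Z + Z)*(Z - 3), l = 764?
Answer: 16652/95315 ≈ 0.17471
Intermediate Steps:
V(Z) = 2*Z*(-3 + Z) (V(Z) = (2*Z)*(-3 + Z) = 2*Z*(-3 + Z))
O = -83260 (O = -1810*46 = -83260)
O/(l*(V(0) - 1*624) + 161) = -83260/(764*(2*0*(-3 + 0) - 1*624) + 161) = -83260/(764*(2*0*(-3) - 624) + 161) = -83260/(764*(0 - 624) + 161) = -83260/(764*(-624) + 161) = -83260/(-476736 + 161) = -83260/(-476575) = -83260*(-1/476575) = 16652/95315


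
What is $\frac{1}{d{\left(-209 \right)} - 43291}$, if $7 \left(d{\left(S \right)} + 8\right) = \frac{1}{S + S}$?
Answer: $- \frac{2926}{126692875} \approx -2.3095 \cdot 10^{-5}$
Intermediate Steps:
$d{\left(S \right)} = -8 + \frac{1}{14 S}$ ($d{\left(S \right)} = -8 + \frac{1}{7 \left(S + S\right)} = -8 + \frac{1}{7 \cdot 2 S} = -8 + \frac{\frac{1}{2} \frac{1}{S}}{7} = -8 + \frac{1}{14 S}$)
$\frac{1}{d{\left(-209 \right)} - 43291} = \frac{1}{\left(-8 + \frac{1}{14 \left(-209\right)}\right) - 43291} = \frac{1}{\left(-8 + \frac{1}{14} \left(- \frac{1}{209}\right)\right) - 43291} = \frac{1}{\left(-8 - \frac{1}{2926}\right) - 43291} = \frac{1}{- \frac{23409}{2926} - 43291} = \frac{1}{- \frac{126692875}{2926}} = - \frac{2926}{126692875}$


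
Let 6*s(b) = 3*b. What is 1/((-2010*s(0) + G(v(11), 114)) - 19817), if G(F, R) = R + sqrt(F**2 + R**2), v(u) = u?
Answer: -19703/388195092 - sqrt(13117)/388195092 ≈ -5.1050e-5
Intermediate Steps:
s(b) = b/2 (s(b) = (3*b)/6 = b/2)
1/((-2010*s(0) + G(v(11), 114)) - 19817) = 1/((-1005*0 + (114 + sqrt(11**2 + 114**2))) - 19817) = 1/((-2010*0 + (114 + sqrt(121 + 12996))) - 19817) = 1/((0 + (114 + sqrt(13117))) - 19817) = 1/((114 + sqrt(13117)) - 19817) = 1/(-19703 + sqrt(13117))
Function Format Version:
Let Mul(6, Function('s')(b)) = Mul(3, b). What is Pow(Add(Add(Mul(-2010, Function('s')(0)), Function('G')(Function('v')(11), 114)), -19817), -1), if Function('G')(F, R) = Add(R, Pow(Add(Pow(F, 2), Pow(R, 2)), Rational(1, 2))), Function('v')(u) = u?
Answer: Add(Rational(-19703, 388195092), Mul(Rational(-1, 388195092), Pow(13117, Rational(1, 2)))) ≈ -5.1050e-5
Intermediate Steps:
Function('s')(b) = Mul(Rational(1, 2), b) (Function('s')(b) = Mul(Rational(1, 6), Mul(3, b)) = Mul(Rational(1, 2), b))
Pow(Add(Add(Mul(-2010, Function('s')(0)), Function('G')(Function('v')(11), 114)), -19817), -1) = Pow(Add(Add(Mul(-2010, Mul(Rational(1, 2), 0)), Add(114, Pow(Add(Pow(11, 2), Pow(114, 2)), Rational(1, 2)))), -19817), -1) = Pow(Add(Add(Mul(-2010, 0), Add(114, Pow(Add(121, 12996), Rational(1, 2)))), -19817), -1) = Pow(Add(Add(0, Add(114, Pow(13117, Rational(1, 2)))), -19817), -1) = Pow(Add(Add(114, Pow(13117, Rational(1, 2))), -19817), -1) = Pow(Add(-19703, Pow(13117, Rational(1, 2))), -1)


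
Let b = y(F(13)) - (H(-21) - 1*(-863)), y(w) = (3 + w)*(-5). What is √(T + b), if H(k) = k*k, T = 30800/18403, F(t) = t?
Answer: 2*I*√19739966/239 ≈ 37.18*I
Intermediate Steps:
T = 400/239 (T = 30800*(1/18403) = 400/239 ≈ 1.6736)
H(k) = k²
y(w) = -15 - 5*w
b = -1384 (b = (-15 - 5*13) - ((-21)² - 1*(-863)) = (-15 - 65) - (441 + 863) = -80 - 1*1304 = -80 - 1304 = -1384)
√(T + b) = √(400/239 - 1384) = √(-330376/239) = 2*I*√19739966/239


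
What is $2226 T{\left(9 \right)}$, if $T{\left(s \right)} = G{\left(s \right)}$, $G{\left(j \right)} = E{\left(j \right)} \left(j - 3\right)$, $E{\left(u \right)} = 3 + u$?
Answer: $160272$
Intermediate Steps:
$G{\left(j \right)} = \left(-3 + j\right) \left(3 + j\right)$ ($G{\left(j \right)} = \left(3 + j\right) \left(j - 3\right) = \left(3 + j\right) \left(-3 + j\right) = \left(-3 + j\right) \left(3 + j\right)$)
$T{\left(s \right)} = -9 + s^{2}$
$2226 T{\left(9 \right)} = 2226 \left(-9 + 9^{2}\right) = 2226 \left(-9 + 81\right) = 2226 \cdot 72 = 160272$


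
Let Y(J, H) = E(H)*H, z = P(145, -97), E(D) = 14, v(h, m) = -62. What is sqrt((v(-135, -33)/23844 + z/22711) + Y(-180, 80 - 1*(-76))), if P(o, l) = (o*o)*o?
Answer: sqrt(169952608859288719854)/270760542 ≈ 48.148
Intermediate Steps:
P(o, l) = o**3 (P(o, l) = o**2*o = o**3)
z = 3048625 (z = 145**3 = 3048625)
Y(J, H) = 14*H
sqrt((v(-135, -33)/23844 + z/22711) + Y(-180, 80 - 1*(-76))) = sqrt((-62/23844 + 3048625/22711) + 14*(80 - 1*(-76))) = sqrt((-62*1/23844 + 3048625*(1/22711)) + 14*(80 + 76)) = sqrt((-31/11922 + 3048625/22711) + 14*156) = sqrt(36345003209/270760542 + 2184) = sqrt(627686026937/270760542) = sqrt(169952608859288719854)/270760542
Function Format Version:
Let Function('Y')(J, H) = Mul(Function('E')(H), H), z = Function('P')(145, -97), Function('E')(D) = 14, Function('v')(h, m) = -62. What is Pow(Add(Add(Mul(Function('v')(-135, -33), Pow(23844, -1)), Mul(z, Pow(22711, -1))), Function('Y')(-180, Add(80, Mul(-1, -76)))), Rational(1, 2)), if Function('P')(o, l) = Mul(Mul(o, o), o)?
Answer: Mul(Rational(1, 270760542), Pow(169952608859288719854, Rational(1, 2))) ≈ 48.148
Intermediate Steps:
Function('P')(o, l) = Pow(o, 3) (Function('P')(o, l) = Mul(Pow(o, 2), o) = Pow(o, 3))
z = 3048625 (z = Pow(145, 3) = 3048625)
Function('Y')(J, H) = Mul(14, H)
Pow(Add(Add(Mul(Function('v')(-135, -33), Pow(23844, -1)), Mul(z, Pow(22711, -1))), Function('Y')(-180, Add(80, Mul(-1, -76)))), Rational(1, 2)) = Pow(Add(Add(Mul(-62, Pow(23844, -1)), Mul(3048625, Pow(22711, -1))), Mul(14, Add(80, Mul(-1, -76)))), Rational(1, 2)) = Pow(Add(Add(Mul(-62, Rational(1, 23844)), Mul(3048625, Rational(1, 22711))), Mul(14, Add(80, 76))), Rational(1, 2)) = Pow(Add(Add(Rational(-31, 11922), Rational(3048625, 22711)), Mul(14, 156)), Rational(1, 2)) = Pow(Add(Rational(36345003209, 270760542), 2184), Rational(1, 2)) = Pow(Rational(627686026937, 270760542), Rational(1, 2)) = Mul(Rational(1, 270760542), Pow(169952608859288719854, Rational(1, 2)))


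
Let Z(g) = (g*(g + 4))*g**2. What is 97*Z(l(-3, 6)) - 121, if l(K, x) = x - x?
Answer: -121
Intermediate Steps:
l(K, x) = 0
Z(g) = g**3*(4 + g) (Z(g) = (g*(4 + g))*g**2 = g**3*(4 + g))
97*Z(l(-3, 6)) - 121 = 97*(0**3*(4 + 0)) - 121 = 97*(0*4) - 121 = 97*0 - 121 = 0 - 121 = -121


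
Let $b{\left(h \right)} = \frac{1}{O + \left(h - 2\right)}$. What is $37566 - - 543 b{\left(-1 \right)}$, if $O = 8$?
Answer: $\frac{188373}{5} \approx 37675.0$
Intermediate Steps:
$b{\left(h \right)} = \frac{1}{6 + h}$ ($b{\left(h \right)} = \frac{1}{8 + \left(h - 2\right)} = \frac{1}{8 + \left(-2 + h\right)} = \frac{1}{6 + h}$)
$37566 - - 543 b{\left(-1 \right)} = 37566 - - \frac{543}{6 - 1} = 37566 - - \frac{543}{5} = 37566 + \frac{543}{5} = \frac{188373}{5}$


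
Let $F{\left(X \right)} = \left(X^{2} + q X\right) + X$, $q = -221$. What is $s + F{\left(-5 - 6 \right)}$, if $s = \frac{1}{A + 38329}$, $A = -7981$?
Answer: $\frac{77114269}{30348} \approx 2541.0$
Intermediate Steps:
$F{\left(X \right)} = X^{2} - 220 X$ ($F{\left(X \right)} = \left(X^{2} - 221 X\right) + X = X^{2} - 220 X$)
$s = \frac{1}{30348}$ ($s = \frac{1}{-7981 + 38329} = \frac{1}{30348} \approx 3.2951 \cdot 10^{-5}$)
$s + F{\left(-5 - 6 \right)} = \frac{1}{30348} + \left(-5 - 6\right) \left(-220 - 11\right) = \frac{1}{30348} - 11 \left(-220 - 11\right) = \frac{1}{30348} - -2541 = \frac{1}{30348} + 2541 = \frac{77114269}{30348}$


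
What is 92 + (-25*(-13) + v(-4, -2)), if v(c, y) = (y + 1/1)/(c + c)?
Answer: 3337/8 ≈ 417.13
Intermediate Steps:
v(c, y) = (1 + y)/(2*c) (v(c, y) = (y + 1)/((2*c)) = (1 + y)*(1/(2*c)) = (1 + y)/(2*c))
92 + (-25*(-13) + v(-4, -2)) = 92 + (-25*(-13) + (1/2)*(1 - 2)/(-4)) = 92 + (325 + (1/2)*(-1/4)*(-1)) = 92 + (325 + 1/8) = 92 + 2601/8 = 3337/8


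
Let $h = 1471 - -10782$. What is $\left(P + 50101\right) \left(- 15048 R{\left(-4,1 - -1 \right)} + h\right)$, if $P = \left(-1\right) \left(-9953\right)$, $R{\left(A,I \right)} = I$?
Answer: $-1071543522$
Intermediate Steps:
$h = 12253$ ($h = 1471 + 10782 = 12253$)
$P = 9953$
$\left(P + 50101\right) \left(- 15048 R{\left(-4,1 - -1 \right)} + h\right) = \left(9953 + 50101\right) \left(- 15048 \left(1 - -1\right) + 12253\right) = 60054 \left(- 15048 \left(1 + 1\right) + 12253\right) = 60054 \left(\left(-15048\right) 2 + 12253\right) = 60054 \left(-30096 + 12253\right) = 60054 \left(-17843\right) = -1071543522$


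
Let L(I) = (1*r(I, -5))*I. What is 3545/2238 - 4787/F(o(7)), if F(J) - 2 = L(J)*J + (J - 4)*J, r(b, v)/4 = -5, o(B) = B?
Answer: 1567319/237974 ≈ 6.5861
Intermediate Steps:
r(b, v) = -20 (r(b, v) = 4*(-5) = -20)
L(I) = -20*I (L(I) = (1*(-20))*I = -20*I)
F(J) = 2 - 20*J² + J*(-4 + J) (F(J) = 2 + ((-20*J)*J + (J - 4)*J) = 2 + (-20*J² + (-4 + J)*J) = 2 + (-20*J² + J*(-4 + J)) = 2 - 20*J² + J*(-4 + J))
3545/2238 - 4787/F(o(7)) = 3545/2238 - 4787/(2 - 19*7² - 4*7) = 3545*(1/2238) - 4787/(2 - 19*49 - 28) = 3545/2238 - 4787/(2 - 931 - 28) = 3545/2238 - 4787/(-957) = 3545/2238 - 4787*(-1/957) = 3545/2238 + 4787/957 = 1567319/237974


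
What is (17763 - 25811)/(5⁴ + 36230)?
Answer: -8048/36855 ≈ -0.21837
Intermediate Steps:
(17763 - 25811)/(5⁴ + 36230) = -8048/(625 + 36230) = -8048/36855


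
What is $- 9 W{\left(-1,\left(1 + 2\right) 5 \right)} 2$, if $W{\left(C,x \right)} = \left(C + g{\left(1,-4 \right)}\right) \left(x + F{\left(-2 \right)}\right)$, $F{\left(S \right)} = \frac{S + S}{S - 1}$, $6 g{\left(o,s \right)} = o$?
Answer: $245$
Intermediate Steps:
$g{\left(o,s \right)} = \frac{o}{6}$
$F{\left(S \right)} = \frac{2 S}{-1 + S}$
$W{\left(C,x \right)} = \left(\frac{1}{6} + C\right) \left(\frac{4}{3} + x\right)$ ($W{\left(C,x \right)} = \left(C + \frac{1}{6} \cdot 1\right) \left(x + 2 \left(-2\right) \frac{1}{-1 - 2}\right) = \left(C + \frac{1}{6}\right) \left(x + 2 \left(-2\right) \frac{1}{-3}\right) = \left(\frac{1}{6} + C\right) \left(x + 2 \left(-2\right) \left(- \frac{1}{3}\right)\right) = \left(\frac{1}{6} + C\right) \left(x + \frac{4}{3}\right) = \left(\frac{1}{6} + C\right) \left(\frac{4}{3} + x\right)$)
$- 9 W{\left(-1,\left(1 + 2\right) 5 \right)} 2 = - 9 \left(\frac{2}{9} + \frac{\left(1 + 2\right) 5}{6} + \frac{4}{3} \left(-1\right) - \left(1 + 2\right) 5\right) 2 = - 9 \left(\frac{2}{9} + \frac{3 \cdot 5}{6} - \frac{4}{3} - 3 \cdot 5\right) 2 = - 9 \left(\frac{2}{9} + \frac{1}{6} \cdot 15 - \frac{4}{3} - 15\right) 2 = - 9 \left(\frac{2}{9} + \frac{5}{2} - \frac{4}{3} - 15\right) 2 = \left(-9\right) \left(- \frac{245}{18}\right) 2 = \frac{245}{2} \cdot 2 = 245$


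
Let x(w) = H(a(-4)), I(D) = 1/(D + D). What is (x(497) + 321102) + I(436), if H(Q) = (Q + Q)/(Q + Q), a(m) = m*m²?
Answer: 280001817/872 ≈ 3.2110e+5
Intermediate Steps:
I(D) = 1/(2*D)
a(m) = m³
H(Q) = 1 (H(Q) = (2*Q)/((2*Q)) = (2*Q)*(1/(2*Q)) = 1)
x(w) = 1
(x(497) + 321102) + I(436) = (1 + 321102) + (½)/436 = 321103 + (½)*(1/436) = 321103 + 1/872 = 280001817/872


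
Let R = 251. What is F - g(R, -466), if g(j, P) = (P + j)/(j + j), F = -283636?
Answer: -142385057/502 ≈ -2.8364e+5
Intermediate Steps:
g(j, P) = (P + j)/(2*j) (g(j, P) = (P + j)/((2*j)) = (P + j)*(1/(2*j)) = (P + j)/(2*j))
F - g(R, -466) = -283636 - (-466 + 251)/(2*251) = -283636 - (-215)/(2*251) = -283636 - 1*(-215/502) = -283636 + 215/502 = -142385057/502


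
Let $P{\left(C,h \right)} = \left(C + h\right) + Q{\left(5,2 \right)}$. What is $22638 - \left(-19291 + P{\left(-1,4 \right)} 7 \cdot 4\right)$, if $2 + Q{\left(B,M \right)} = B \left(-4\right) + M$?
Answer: $42405$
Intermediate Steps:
$Q{\left(B,M \right)} = -2 + M - 4 B$ ($Q{\left(B,M \right)} = -2 + \left(B \left(-4\right) + M\right) = -2 - \left(- M + 4 B\right) = -2 + M - 4 B$)
$P{\left(C,h \right)} = -20 + C + h$ ($P{\left(C,h \right)} = \left(C + h\right) - 20 = -20 + C + h$)
$22638 - \left(-19291 + P{\left(-1,4 \right)} 7 \cdot 4\right) = 22638 - \left(-19291 + \left(-20 - 1 + 4\right) 7 \cdot 4\right) = 22638 - \left(-19291 + \left(-17\right) 7 \cdot 4\right) = 22638 - \left(-19291 - 476\right) = 22638 - -19767 = 22638 + 19767 = 42405$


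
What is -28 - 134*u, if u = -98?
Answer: 13104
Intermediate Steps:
-28 - 134*u = -28 - 134*(-98) = -28 + 13132 = 13104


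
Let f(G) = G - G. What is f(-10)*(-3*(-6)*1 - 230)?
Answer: 0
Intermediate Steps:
f(G) = 0
f(-10)*(-3*(-6)*1 - 230) = 0*(-3*(-6)*1 - 230) = 0*(18*1 - 230) = 0*(18 - 230) = 0*(-212) = 0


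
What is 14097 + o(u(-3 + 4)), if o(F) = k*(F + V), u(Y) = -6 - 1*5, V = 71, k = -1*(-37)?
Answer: 16317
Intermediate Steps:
k = 37
u(Y) = -11 (u(Y) = -6 - 5 = -11)
o(F) = 2627 + 37*F (o(F) = 37*(F + 71) = 37*(71 + F) = 2627 + 37*F)
14097 + o(u(-3 + 4)) = 14097 + (2627 + 37*(-11)) = 14097 + (2627 - 407) = 14097 + 2220 = 16317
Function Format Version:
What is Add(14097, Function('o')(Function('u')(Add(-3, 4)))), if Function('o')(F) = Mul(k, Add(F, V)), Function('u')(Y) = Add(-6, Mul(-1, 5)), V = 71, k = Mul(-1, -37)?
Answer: 16317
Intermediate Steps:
k = 37
Function('u')(Y) = -11 (Function('u')(Y) = Add(-6, -5) = -11)
Function('o')(F) = Add(2627, Mul(37, F)) (Function('o')(F) = Mul(37, Add(F, 71)) = Mul(37, Add(71, F)) = Add(2627, Mul(37, F)))
Add(14097, Function('o')(Function('u')(Add(-3, 4)))) = Add(14097, Add(2627, Mul(37, -11))) = Add(14097, Add(2627, -407)) = Add(14097, 2220) = 16317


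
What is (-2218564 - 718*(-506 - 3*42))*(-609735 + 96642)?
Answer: 905500369284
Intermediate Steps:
(-2218564 - 718*(-506 - 3*42))*(-609735 + 96642) = (-2218564 - 718*(-506 - 126))*(-513093) = (-2218564 - 718*(-632))*(-513093) = (-2218564 + 453776)*(-513093) = -1764788*(-513093) = 905500369284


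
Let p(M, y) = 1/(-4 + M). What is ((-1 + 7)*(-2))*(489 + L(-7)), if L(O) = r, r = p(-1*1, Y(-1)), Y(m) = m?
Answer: -29328/5 ≈ -5865.6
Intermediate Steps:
r = -⅕ (r = 1/(-4 - 1*1) = 1/(-4 - 1) = 1/(-5) = -⅕ ≈ -0.20000)
L(O) = -⅕
((-1 + 7)*(-2))*(489 + L(-7)) = ((-1 + 7)*(-2))*(489 - ⅕) = (6*(-2))*(2444/5) = -12*2444/5 = -29328/5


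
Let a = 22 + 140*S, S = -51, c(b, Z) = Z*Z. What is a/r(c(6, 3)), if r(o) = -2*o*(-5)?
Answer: -3559/45 ≈ -79.089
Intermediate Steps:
c(b, Z) = Z²
r(o) = 10*o
a = -7118 (a = 22 + 140*(-51) = 22 - 7140 = -7118)
a/r(c(6, 3)) = -7118/(10*3²) = -7118/(10*9) = -7118/90 = -7118*1/90 = -3559/45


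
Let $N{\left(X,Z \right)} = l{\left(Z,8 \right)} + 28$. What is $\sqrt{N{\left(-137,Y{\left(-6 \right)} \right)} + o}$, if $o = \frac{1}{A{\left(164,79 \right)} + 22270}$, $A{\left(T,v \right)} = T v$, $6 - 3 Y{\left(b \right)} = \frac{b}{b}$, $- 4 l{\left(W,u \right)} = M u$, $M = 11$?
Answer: $\frac{\sqrt{827251298}}{11742} \approx 2.4495$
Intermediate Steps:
$l{\left(W,u \right)} = - \frac{11 u}{4}$
$Y{\left(b \right)} = \frac{5}{3}$ ($Y{\left(b \right)} = 2 - \frac{b \frac{1}{b}}{3} = 2 - \frac{1}{3} = \frac{5}{3}$)
$N{\left(X,Z \right)} = 6$ ($N{\left(X,Z \right)} = \left(- \frac{11}{4}\right) 8 + 28 = -22 + 28 = 6$)
$o = \frac{1}{35226}$ ($o = \frac{1}{164 \cdot 79 + 22270} = \frac{1}{12956 + 22270} = \frac{1}{35226} \approx 2.8388 \cdot 10^{-5}$)
$\sqrt{N{\left(-137,Y{\left(-6 \right)} \right)} + o} = \sqrt{6 + \frac{1}{35226}} = \sqrt{\frac{211357}{35226}} = \frac{\sqrt{827251298}}{11742}$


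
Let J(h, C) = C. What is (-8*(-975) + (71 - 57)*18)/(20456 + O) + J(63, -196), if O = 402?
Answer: -2040058/10429 ≈ -195.61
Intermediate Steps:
(-8*(-975) + (71 - 57)*18)/(20456 + O) + J(63, -196) = (-8*(-975) + (71 - 57)*18)/(20456 + 402) - 196 = (7800 + 14*18)/20858 - 196 = (7800 + 252)*(1/20858) - 196 = 8052*(1/20858) - 196 = 4026/10429 - 196 = -2040058/10429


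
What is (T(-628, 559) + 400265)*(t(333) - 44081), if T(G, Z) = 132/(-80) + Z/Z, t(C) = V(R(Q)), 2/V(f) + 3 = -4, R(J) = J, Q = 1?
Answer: -2470183404303/140 ≈ -1.7644e+10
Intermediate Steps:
V(f) = -2/7 (V(f) = 2/(-3 - 4) = 2/(-7) = 2*(-⅐) = -2/7)
t(C) = -2/7
T(G, Z) = -13/20 (T(G, Z) = 132*(-1/80) + 1 = -33/20 + 1 = -13/20)
(T(-628, 559) + 400265)*(t(333) - 44081) = (-13/20 + 400265)*(-2/7 - 44081) = (8005287/20)*(-308569/7) = -2470183404303/140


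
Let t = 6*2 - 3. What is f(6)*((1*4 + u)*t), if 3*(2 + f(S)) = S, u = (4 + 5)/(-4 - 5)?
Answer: 0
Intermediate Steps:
u = -1 (u = 9/(-9) = 9*(-⅑) = -1)
t = 9 (t = 12 - 3 = 9)
f(S) = -2 + S/3
f(6)*((1*4 + u)*t) = (-2 + (⅓)*6)*((1*4 - 1)*9) = (-2 + 2)*((4 - 1)*9) = 0*(3*9) = 0*27 = 0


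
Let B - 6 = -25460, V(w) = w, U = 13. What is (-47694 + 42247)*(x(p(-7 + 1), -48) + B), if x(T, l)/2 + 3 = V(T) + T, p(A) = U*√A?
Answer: 138680620 - 283244*I*√6 ≈ 1.3868e+8 - 6.938e+5*I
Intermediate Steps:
p(A) = 13*√A
B = -25454 (B = 6 - 25460 = -25454)
x(T, l) = -6 + 4*T (x(T, l) = -6 + 2*(T + T) = -6 + 2*(2*T) = -6 + 4*T)
(-47694 + 42247)*(x(p(-7 + 1), -48) + B) = (-47694 + 42247)*((-6 + 4*(13*√(-7 + 1))) - 25454) = -5447*((-6 + 4*(13*√(-6))) - 25454) = -5447*((-6 + 4*(13*(I*√6))) - 25454) = -5447*((-6 + 4*(13*I*√6)) - 25454) = -5447*((-6 + 52*I*√6) - 25454) = -5447*(-25460 + 52*I*√6) = 138680620 - 283244*I*√6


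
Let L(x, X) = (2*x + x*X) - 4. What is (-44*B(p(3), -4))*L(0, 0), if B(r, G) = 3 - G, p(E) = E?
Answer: 1232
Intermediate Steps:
L(x, X) = -4 + 2*x + X*x (L(x, X) = (2*x + X*x) - 4 = -4 + 2*x + X*x)
(-44*B(p(3), -4))*L(0, 0) = (-44*(3 - 1*(-4)))*(-4 + 2*0 + 0*0) = (-44*(3 + 4))*(-4 + 0 + 0) = -44*7*(-4) = -308*(-4) = 1232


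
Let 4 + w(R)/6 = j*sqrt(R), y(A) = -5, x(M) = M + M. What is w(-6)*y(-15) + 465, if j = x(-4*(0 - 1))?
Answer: 585 - 240*I*sqrt(6) ≈ 585.0 - 587.88*I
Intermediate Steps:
x(M) = 2*M
j = 8 (j = 2*(-4*(0 - 1)) = 2*(-4*(-1)) = 2*4 = 8)
w(R) = -24 + 48*sqrt(R) (w(R) = -24 + 6*(8*sqrt(R)) = -24 + 48*sqrt(R))
w(-6)*y(-15) + 465 = (-24 + 48*sqrt(-6))*(-5) + 465 = (-24 + 48*(I*sqrt(6)))*(-5) + 465 = (-24 + 48*I*sqrt(6))*(-5) + 465 = (120 - 240*I*sqrt(6)) + 465 = 585 - 240*I*sqrt(6)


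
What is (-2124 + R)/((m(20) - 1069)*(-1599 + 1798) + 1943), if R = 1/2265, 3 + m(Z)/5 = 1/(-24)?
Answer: 38486872/3874317985 ≈ 0.0099338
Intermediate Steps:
m(Z) = -365/24 (m(Z) = -15 + 5/(-24) = -15 + 5*(-1/24) = -15 - 5/24 = -365/24)
R = 1/2265 ≈ 0.00044150
(-2124 + R)/((m(20) - 1069)*(-1599 + 1798) + 1943) = (-2124 + 1/2265)/((-365/24 - 1069)*(-1599 + 1798) + 1943) = -4810859/(2265*(-26021/24*199 + 1943)) = -4810859/(2265*(-5178179/24 + 1943)) = -4810859/(2265*(-5131547/24)) = -4810859/2265*(-24/5131547) = 38486872/3874317985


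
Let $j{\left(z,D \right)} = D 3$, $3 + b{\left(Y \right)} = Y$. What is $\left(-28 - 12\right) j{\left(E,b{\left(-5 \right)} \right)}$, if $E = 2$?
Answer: $960$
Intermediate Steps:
$b{\left(Y \right)} = -3 + Y$
$j{\left(z,D \right)} = 3 D$
$\left(-28 - 12\right) j{\left(E,b{\left(-5 \right)} \right)} = \left(-28 - 12\right) 3 \left(-3 - 5\right) = - 40 \cdot 3 \left(-8\right) = \left(-40\right) \left(-24\right) = 960$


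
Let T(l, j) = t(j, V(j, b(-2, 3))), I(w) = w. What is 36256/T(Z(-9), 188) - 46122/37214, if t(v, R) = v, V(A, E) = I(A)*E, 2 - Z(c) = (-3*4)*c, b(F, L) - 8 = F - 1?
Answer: 167569981/874529 ≈ 191.61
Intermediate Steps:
b(F, L) = 7 + F (b(F, L) = 8 + (F - 1) = 8 + (-1 + F) = 7 + F)
Z(c) = 2 + 12*c (Z(c) = 2 - (-3*4)*c = 2 - (-12)*c = 2 + 12*c)
V(A, E) = A*E
T(l, j) = j
36256/T(Z(-9), 188) - 46122/37214 = 36256/188 - 46122/37214 = 36256*(1/188) - 46122*1/37214 = 9064/47 - 23061/18607 = 167569981/874529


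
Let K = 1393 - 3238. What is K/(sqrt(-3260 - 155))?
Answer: 369*I*sqrt(3415)/683 ≈ 31.572*I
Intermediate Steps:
K = -1845
K/(sqrt(-3260 - 155)) = -1845/sqrt(-3260 - 155) = -1845*(-I*sqrt(3415)/3415) = -(-369)*I*sqrt(3415)/683 = 369*I*sqrt(3415)/683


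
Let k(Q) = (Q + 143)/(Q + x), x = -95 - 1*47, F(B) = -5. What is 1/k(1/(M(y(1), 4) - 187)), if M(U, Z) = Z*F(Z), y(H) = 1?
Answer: -5879/5920 ≈ -0.99307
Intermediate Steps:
x = -142 (x = -95 - 47 = -142)
M(U, Z) = -5*Z (M(U, Z) = Z*(-5) = -5*Z)
k(Q) = (143 + Q)/(-142 + Q) (k(Q) = (Q + 143)/(Q - 142) = (143 + Q)/(-142 + Q))
1/k(1/(M(y(1), 4) - 187)) = 1/((143 + 1/(-5*4 - 187))/(-142 + 1/(-5*4 - 187))) = 1/((143 + 1/(-20 - 187))/(-142 + 1/(-20 - 187))) = 1/((143 + 1/(-207))/(-142 + 1/(-207))) = 1/((143 - 1/207)/(-142 - 1/207)) = 1/((29600/207)/(-29395/207)) = 1/(-207/29395*29600/207) = 1/(-5920/5879) = -5879/5920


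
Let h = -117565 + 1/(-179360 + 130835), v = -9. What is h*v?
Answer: 17114524878/16175 ≈ 1.0581e+6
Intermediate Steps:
h = -5704841626/48525 (h = -117565 + 1/(-48525) = -117565 - 1/48525 = -5704841626/48525 ≈ -1.1757e+5)
h*v = -5704841626/48525*(-9) = 17114524878/16175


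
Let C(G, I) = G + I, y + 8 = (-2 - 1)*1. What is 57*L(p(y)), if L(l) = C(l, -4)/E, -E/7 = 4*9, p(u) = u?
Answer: 95/28 ≈ 3.3929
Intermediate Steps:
y = -11 (y = -8 + (-2 - 1)*1 = -8 - 3*1 = -8 - 3 = -11)
E = -252 (E = -28*9 = -7*36 = -252)
L(l) = 1/63 - l/252 (L(l) = (l - 4)/(-252) = (-4 + l)*(-1/252) = 1/63 - l/252)
57*L(p(y)) = 57*(1/63 - 1/252*(-11)) = 57*(1/63 + 11/252) = 57*(5/84) = 95/28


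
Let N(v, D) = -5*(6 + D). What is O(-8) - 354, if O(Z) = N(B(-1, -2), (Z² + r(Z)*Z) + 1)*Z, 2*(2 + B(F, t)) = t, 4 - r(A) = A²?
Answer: 21686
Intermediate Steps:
r(A) = 4 - A²
B(F, t) = -2 + t/2
N(v, D) = -30 - 5*D
O(Z) = Z*(-35 - 5*Z² - 5*Z*(4 - Z²)) (O(Z) = (-30 - 5*((Z² + (4 - Z²)*Z) + 1))*Z = (-30 - 5*((Z² + Z*(4 - Z²)) + 1))*Z = (-30 - 5*(1 + Z² + Z*(4 - Z²)))*Z = (-30 + (-5 - 5*Z² - 5*Z*(4 - Z²)))*Z = (-35 - 5*Z² - 5*Z*(4 - Z²))*Z = Z*(-35 - 5*Z² - 5*Z*(4 - Z²)))
O(-8) - 354 = 5*(-8)*(-7 + (-8)³ - 1*(-8)² - 4*(-8)) - 354 = 5*(-8)*(-7 - 512 - 1*64 + 32) - 354 = 5*(-8)*(-7 - 512 - 64 + 32) - 354 = 5*(-8)*(-551) - 354 = 22040 - 354 = 21686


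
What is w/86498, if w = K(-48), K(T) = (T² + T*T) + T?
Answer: 2280/43249 ≈ 0.052718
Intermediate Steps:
K(T) = T + 2*T² (K(T) = (T² + T²) + T = 2*T² + T = T + 2*T²)
w = 4560 (w = -48*(1 + 2*(-48)) = -48*(1 - 96) = -48*(-95) = 4560)
w/86498 = 4560/86498 = 4560*(1/86498) = 2280/43249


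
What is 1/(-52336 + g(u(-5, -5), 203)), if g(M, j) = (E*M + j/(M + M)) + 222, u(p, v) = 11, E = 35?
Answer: -22/1137835 ≈ -1.9335e-5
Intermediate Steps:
g(M, j) = 222 + 35*M + j/(2*M) (g(M, j) = (35*M + j/(M + M)) + 222 = (35*M + j/((2*M))) + 222 = (35*M + (1/(2*M))*j) + 222 = (35*M + j/(2*M)) + 222 = 222 + 35*M + j/(2*M))
1/(-52336 + g(u(-5, -5), 203)) = 1/(-52336 + (222 + 35*11 + (½)*203/11)) = 1/(-52336 + (222 + 385 + (½)*203*(1/11))) = 1/(-52336 + (222 + 385 + 203/22)) = 1/(-52336 + 13557/22) = 1/(-1137835/22) = -22/1137835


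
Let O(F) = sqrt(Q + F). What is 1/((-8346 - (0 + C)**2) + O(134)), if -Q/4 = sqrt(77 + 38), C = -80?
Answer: -1/(14746 - sqrt(134 - 4*sqrt(115))) ≈ -6.7859e-5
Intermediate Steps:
Q = -4*sqrt(115) (Q = -4*sqrt(77 + 38) = -4*sqrt(115) ≈ -42.895)
O(F) = sqrt(F - 4*sqrt(115)) (O(F) = sqrt(-4*sqrt(115) + F) = sqrt(F - 4*sqrt(115)))
1/((-8346 - (0 + C)**2) + O(134)) = 1/((-8346 - (0 - 80)**2) + sqrt(134 - 4*sqrt(115))) = 1/((-8346 - 1*(-80)**2) + sqrt(134 - 4*sqrt(115))) = 1/((-8346 - 1*6400) + sqrt(134 - 4*sqrt(115))) = 1/((-8346 - 6400) + sqrt(134 - 4*sqrt(115))) = 1/(-14746 + sqrt(134 - 4*sqrt(115)))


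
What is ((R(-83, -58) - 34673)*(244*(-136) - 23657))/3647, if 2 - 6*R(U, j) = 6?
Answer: 1970885887/3647 ≈ 5.4041e+5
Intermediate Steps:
R(U, j) = -⅔ (R(U, j) = ⅓ - ⅙*6 = ⅓ - 1 = -⅔)
((R(-83, -58) - 34673)*(244*(-136) - 23657))/3647 = ((-⅔ - 34673)*(244*(-136) - 23657))/3647 = -104021*(-33184 - 23657)/3*(1/3647) = -104021/3*(-56841)*(1/3647) = 1970885887*(1/3647) = 1970885887/3647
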